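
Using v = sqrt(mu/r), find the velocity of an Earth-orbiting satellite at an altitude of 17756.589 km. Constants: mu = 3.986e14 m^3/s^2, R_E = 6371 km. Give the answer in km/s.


r = R_E + alt = 6371.0 + 17756.589 = 24127.5890 km = 2.4127589e+07 m
v = sqrt(mu/r) = sqrt(3.986e14 / 2.4127589e+07) = 4064.5426 m/s = 4.0645 km/s

4.0645 km/s


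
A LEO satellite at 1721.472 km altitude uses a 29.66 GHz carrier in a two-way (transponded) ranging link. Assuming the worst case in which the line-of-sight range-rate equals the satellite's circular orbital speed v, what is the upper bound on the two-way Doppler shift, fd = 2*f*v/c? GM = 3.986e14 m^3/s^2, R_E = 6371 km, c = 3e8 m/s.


r = 8.092472e+06 m
v = sqrt(mu/r) = 7018.2372 m/s (worst-case radial velocity)
f = 29.66 GHz = 2.966e+10 Hz
fd = 2*f*v/c = 2*2.966e+10*7018.2372/3.0e+08
fd = 1.3877394e+06 Hz

1.3877e+06 Hz


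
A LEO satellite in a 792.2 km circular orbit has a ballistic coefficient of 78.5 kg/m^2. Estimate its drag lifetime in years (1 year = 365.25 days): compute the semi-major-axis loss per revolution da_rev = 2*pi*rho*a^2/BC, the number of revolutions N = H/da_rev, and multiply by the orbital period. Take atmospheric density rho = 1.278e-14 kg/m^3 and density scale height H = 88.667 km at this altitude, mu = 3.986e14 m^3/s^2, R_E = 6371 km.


a = R_E + alt = 7163.2000 km = 7.1632e+06 m
da_rev = 2*pi*rho*a^2/BC = 2*pi*1.278e-14*(7.1632e+06)^2/78.5 = 0.0524874193 m per revolution
N = H/da_rev = 88667.0000 m / 0.0524874193 m = 1.6893001e+06 revolutions
P = 2*pi*sqrt(a^3/mu) = 6033.5350 s
lifetime = N*P = 1.6893001e+06 * 6033.5350 = 1.0192451e+10 s = 117968.1827 days
years = 117968.1827 / 365.25 = 322.9793 years

322.9793 years


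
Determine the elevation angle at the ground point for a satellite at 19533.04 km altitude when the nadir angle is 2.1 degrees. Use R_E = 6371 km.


r = R_E + alt = 25904.0400 km
Law of sines in the satellite / Earth-center / ground-point triangle:
  sin(nadir)/R_E = sin(90 + el)/r  =>  cos(el) = (r/R_E)*sin(nadir)
cos(el) = (25904.0400 / 6371.0000) * sin(2.1 deg) = 0.1489908
el = arccos(0.1489908) = 81.4316 deg
(Earth-central angle = 90 - nadir - el = 6.4684 deg)

81.4316 degrees


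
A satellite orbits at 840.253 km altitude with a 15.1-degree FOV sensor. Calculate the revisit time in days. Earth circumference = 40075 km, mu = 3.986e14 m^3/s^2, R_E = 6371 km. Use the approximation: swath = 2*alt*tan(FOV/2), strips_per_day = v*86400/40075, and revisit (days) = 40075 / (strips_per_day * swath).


swath = 2*840.253*tan(0.1317724) = 222.7349 km
v = sqrt(mu/r) = 7434.6971 m/s = 7.4347 km/s
strips/day = v*86400/40075 = 7.4347*86400/40075 = 16.0289
coverage/day = strips * swath = 16.0289 * 222.7349 = 3570.1939 km
revisit = 40075 / 3570.1939 = 11.2249 days

11.2249 days


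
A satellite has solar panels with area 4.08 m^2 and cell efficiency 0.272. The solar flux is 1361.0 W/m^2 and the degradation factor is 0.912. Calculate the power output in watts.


P = area * eta * S * degradation
P = 4.08 * 0.272 * 1361.0 * 0.912
P = 1377.4696 W

1377.4696 W


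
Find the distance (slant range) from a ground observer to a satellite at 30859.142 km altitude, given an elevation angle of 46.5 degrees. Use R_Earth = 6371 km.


h = 30859.142 km, el = 46.5 deg
d = -R_E*sin(el) + sqrt((R_E*sin(el))^2 + 2*R_E*h + h^2)
d = -6371.0000*sin(0.8115781) + sqrt((6371.0000*0.7253744)^2 + 2*6371.0000*30859.142 + 30859.142^2)
d = 32349.5853 km

32349.5853 km


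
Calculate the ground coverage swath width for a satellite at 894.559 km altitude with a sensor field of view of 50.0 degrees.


FOV = 50.0 deg = 0.8726646 rad
swath = 2 * alt * tan(FOV/2) = 2 * 894.559 * tan(0.4363323)
swath = 2 * 894.559 * 0.4663077
swath = 834.2794 km

834.2794 km


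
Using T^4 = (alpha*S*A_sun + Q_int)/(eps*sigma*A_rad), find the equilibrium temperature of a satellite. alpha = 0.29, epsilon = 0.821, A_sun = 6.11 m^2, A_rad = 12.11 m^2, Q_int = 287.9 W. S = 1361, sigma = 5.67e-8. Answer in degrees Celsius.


Numerator = alpha*S*A_sun + Q_int = 0.29*1361*6.11 + 287.9 = 2699.4559 W
Denominator = eps*sigma*A_rad = 0.821*5.67e-8*12.11 = 5.6372898e-07 W/K^4
T^4 = 4.7885704e+09 K^4
T = 263.0580 K = -10.0920 C

-10.0920 degrees Celsius


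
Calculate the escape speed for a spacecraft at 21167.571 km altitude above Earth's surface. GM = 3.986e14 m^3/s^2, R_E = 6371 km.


r = 6371.0 + 21167.571 = 27538.5710 km = 2.7538571e+07 m
v_esc = sqrt(2*mu/r) = sqrt(2*3.986e14 / 2.7538571e+07)
v_esc = 5380.3799 m/s = 5.3804 km/s

5.3804 km/s


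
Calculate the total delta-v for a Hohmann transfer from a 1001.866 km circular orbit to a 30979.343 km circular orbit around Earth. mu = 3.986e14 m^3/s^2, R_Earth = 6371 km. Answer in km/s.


r1 = 7372.8660 km = 7.372866e+06 m
r2 = 37350.3430 km = 3.7350343e+07 m
dv1 = sqrt(mu/r1)*(sqrt(2*r2/(r1+r2)) - 1) = 2149.9227 m/s
dv2 = sqrt(mu/r2)*(1 - sqrt(2*r1/(r1+r2))) = 1390.9845 m/s
total dv = |dv1| + |dv2| = 2149.9227 + 1390.9845 = 3540.9071 m/s = 3.5409 km/s

3.5409 km/s


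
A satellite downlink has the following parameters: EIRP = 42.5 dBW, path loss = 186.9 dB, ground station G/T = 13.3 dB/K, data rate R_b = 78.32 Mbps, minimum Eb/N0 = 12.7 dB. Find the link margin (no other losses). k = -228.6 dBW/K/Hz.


C/N0 = EIRP - FSPL + G/T - k = 42.5 - 186.9 + 13.3 - (-228.6)
C/N0 = 97.5000 dB-Hz
R_b = 78.32 Mbps = 7.832e+07 bps -> 10*log10(R_b) = 78.9387 dB-Hz
Eb/N0 = C/N0 - 10*log10(R_b) = 97.5000 - 78.9387 = 18.5613 dB
Margin = Eb/N0 - Eb/N0_req = 18.5613 - 12.7 = 5.8613 dB (link closes)

5.8613 dB


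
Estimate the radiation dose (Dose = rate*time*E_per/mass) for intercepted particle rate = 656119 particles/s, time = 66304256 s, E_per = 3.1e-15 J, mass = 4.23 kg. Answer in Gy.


Total energy deposited = rate * time * E_per
  = 656119 * 66304256 * 3.1e-15 = 0.1348608 J
Dose = E_total / mass = 0.1348608 / 4.23
Dose = 0.03188198 Gy

0.0319 Gy


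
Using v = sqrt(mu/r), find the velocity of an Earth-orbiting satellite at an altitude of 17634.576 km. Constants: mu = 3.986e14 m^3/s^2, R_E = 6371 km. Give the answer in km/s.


r = R_E + alt = 6371.0 + 17634.576 = 24005.5760 km = 2.4005576e+07 m
v = sqrt(mu/r) = sqrt(3.986e14 / 2.4005576e+07) = 4074.8590 m/s = 4.0749 km/s

4.0749 km/s


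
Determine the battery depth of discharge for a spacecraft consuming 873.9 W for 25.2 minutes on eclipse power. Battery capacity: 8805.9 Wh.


E_used = P * t / 60 = 873.9 * 25.2 / 60 = 367.0380 Wh
DOD = E_used / E_total * 100 = 367.0380 / 8805.9 * 100
DOD = 4.1681 %

4.1681 %


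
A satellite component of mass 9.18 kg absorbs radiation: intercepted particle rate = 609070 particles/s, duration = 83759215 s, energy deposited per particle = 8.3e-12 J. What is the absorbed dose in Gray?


Total energy deposited = rate * time * E_per
  = 609070 * 83759215 * 8.3e-12 = 423.4264 J
Dose = E_total / mass = 423.4264 / 9.18
Dose = 46.1249 Gy

46.1249 Gy


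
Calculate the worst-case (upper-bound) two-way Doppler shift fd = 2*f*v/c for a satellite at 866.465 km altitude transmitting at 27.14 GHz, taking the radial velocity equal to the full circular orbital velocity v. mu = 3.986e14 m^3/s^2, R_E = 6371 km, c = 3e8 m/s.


r = 7.237465e+06 m
v = sqrt(mu/r) = 7421.2218 m/s (worst-case radial velocity)
f = 27.14 GHz = 2.714e+10 Hz
fd = 2*f*v/c = 2*2.714e+10*7421.2218/3.0e+08
fd = 1.3427464e+06 Hz

1.3427e+06 Hz


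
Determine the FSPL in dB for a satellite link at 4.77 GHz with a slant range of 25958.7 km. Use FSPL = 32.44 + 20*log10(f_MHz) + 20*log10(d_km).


f = 4.77 GHz = 4770.0000 MHz
d = 25958.7 km
FSPL = 32.44 + 20*log10(4770.0000) + 20*log10(25958.7)
FSPL = 32.44 + 73.5704 + 88.2857
FSPL = 194.2960 dB

194.2960 dB


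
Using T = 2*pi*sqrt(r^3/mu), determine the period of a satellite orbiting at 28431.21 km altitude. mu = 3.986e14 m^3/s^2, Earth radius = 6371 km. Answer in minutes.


r = 34802.2100 km = 3.480221e+07 m
T = 2*pi*sqrt(r^3/mu) = 2*pi*sqrt(4.2152222e+22 / 3.986e14)
T = 64613.2306 s = 1076.8872 min

1076.8872 minutes


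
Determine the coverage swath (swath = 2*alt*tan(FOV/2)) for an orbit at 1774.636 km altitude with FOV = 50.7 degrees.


FOV = 50.7 deg = 0.8848819 rad
swath = 2 * alt * tan(FOV/2) = 2 * 1774.636 * tan(0.442441)
swath = 2 * 1774.636 * 0.4737659
swath = 1681.5242 km

1681.5242 km


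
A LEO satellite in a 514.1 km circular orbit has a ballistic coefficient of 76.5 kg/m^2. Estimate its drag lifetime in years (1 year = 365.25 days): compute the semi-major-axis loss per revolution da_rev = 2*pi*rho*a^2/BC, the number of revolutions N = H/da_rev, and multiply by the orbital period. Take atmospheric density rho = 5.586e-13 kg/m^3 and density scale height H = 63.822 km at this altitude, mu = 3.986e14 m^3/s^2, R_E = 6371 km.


a = R_E + alt = 6885.1000 km = 6.8851e+06 m
da_rev = 2*pi*rho*a^2/BC = 2*pi*5.586e-13*(6.8851e+06)^2/76.5 = 2.174903 m per revolution
N = H/da_rev = 63822.0000 m / 2.174903 m = 29344.7585 revolutions
P = 2*pi*sqrt(a^3/mu) = 5685.6039 s
lifetime = N*P = 29344.7585 * 5685.6039 = 1.6684267e+08 s = 1931.0495 days
years = 1931.0495 / 365.25 = 5.2869 years

5.2869 years


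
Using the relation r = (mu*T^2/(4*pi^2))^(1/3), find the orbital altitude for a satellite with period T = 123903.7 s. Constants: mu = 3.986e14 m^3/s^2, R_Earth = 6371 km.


T = 123903.7 s
r = (mu*T^2/(4*pi^2))^(1/3) = (3.986e14 * 123903.7^2 / (4*pi^2))^(1/3)
r = 5.3717448e+07 m = 53717.4477 km
alt = r - R_E = 53717.4477 - 6371 = 47346.4477 km

47346.4477 km


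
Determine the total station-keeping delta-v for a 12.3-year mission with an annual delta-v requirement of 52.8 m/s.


dV = rate * years = 52.8 * 12.3
dV = 649.4400 m/s

649.4400 m/s


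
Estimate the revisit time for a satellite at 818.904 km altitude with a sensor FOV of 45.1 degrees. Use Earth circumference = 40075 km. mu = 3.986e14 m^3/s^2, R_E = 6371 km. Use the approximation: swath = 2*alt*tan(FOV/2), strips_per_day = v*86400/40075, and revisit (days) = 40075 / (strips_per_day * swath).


swath = 2*818.904*tan(0.3935717) = 680.0774 km
v = sqrt(mu/r) = 7445.7269 m/s = 7.4457 km/s
strips/day = v*86400/40075 = 7.4457*86400/40075 = 16.0527
coverage/day = strips * swath = 16.0527 * 680.0774 = 10917.0585 km
revisit = 40075 / 10917.0585 = 3.6709 days

3.6709 days


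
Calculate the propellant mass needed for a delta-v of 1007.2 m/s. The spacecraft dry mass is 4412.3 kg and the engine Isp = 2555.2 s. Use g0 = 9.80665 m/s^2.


ve = Isp * g0 = 2555.2 * 9.80665 = 25057.952080 m/s
mass ratio = exp(dv/ve) = exp(1007.2/25057.952080) = 1.04101357
m_prop = m_dry * (mr - 1) = 4412.3 * (1.04101357 - 1)
m_prop = 180.9642 kg

180.9642 kg


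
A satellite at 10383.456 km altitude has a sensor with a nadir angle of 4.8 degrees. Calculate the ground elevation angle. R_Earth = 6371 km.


r = R_E + alt = 16754.4560 km
Law of sines in the satellite / Earth-center / ground-point triangle:
  sin(nadir)/R_E = sin(90 + el)/r  =>  cos(el) = (r/R_E)*sin(nadir)
cos(el) = (16754.4560 / 6371.0000) * sin(4.8 deg) = 0.220056
el = arccos(0.220056) = 77.2877 deg
(Earth-central angle = 90 - nadir - el = 7.9123 deg)

77.2877 degrees


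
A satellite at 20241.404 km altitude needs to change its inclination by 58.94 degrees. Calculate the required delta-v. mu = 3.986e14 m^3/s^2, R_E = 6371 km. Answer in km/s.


r = 26612.4040 km = 2.6612404e+07 m
V = sqrt(mu/r) = 3870.1393 m/s
di = 58.94 deg = 1.0287 rad
dV = 2*V*sin(di/2) = 2*3870.1393*sin(0.5143485)
dV = 3807.9676 m/s = 3.8080 km/s

3.8080 km/s


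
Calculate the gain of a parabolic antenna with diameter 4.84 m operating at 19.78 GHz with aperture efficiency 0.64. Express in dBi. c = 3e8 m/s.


lambda = c/f = 3e8 / 1.978e+10 = 0.01516684 m
G = eta*(pi*D/lambda)^2 = 0.64*(pi*4.84/0.01516684)^2
G = 643251.0558 (linear)
G = 10*log10(643251.0558) = 58.0838 dBi

58.0838 dBi


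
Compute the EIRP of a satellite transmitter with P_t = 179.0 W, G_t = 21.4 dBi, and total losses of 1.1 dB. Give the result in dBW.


Pt = 179.0 W = 22.5285 dBW
EIRP = Pt_dBW + Gt - losses = 22.5285 + 21.4 - 1.1 = 42.8285 dBW

42.8285 dBW


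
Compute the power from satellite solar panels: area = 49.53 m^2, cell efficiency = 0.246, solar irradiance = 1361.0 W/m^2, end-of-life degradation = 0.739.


P = area * eta * S * degradation
P = 49.53 * 0.246 * 1361.0 * 0.739
P = 12254.7935 W

12254.7935 W


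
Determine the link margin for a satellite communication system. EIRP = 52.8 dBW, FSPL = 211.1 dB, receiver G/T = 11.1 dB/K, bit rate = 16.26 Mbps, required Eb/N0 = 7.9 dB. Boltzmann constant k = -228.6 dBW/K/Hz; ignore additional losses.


C/N0 = EIRP - FSPL + G/T - k = 52.8 - 211.1 + 11.1 - (-228.6)
C/N0 = 81.4000 dB-Hz
R_b = 16.26 Mbps = 1.626e+07 bps -> 10*log10(R_b) = 72.1112 dB-Hz
Eb/N0 = C/N0 - 10*log10(R_b) = 81.4000 - 72.1112 = 9.2888 dB
Margin = Eb/N0 - Eb/N0_req = 9.2888 - 7.9 = 1.3888 dB (link closes)

1.3888 dB


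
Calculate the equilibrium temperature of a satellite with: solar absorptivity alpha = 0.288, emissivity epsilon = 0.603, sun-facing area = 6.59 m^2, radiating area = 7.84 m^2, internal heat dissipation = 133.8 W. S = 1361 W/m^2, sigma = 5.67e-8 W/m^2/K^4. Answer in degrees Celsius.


Numerator = alpha*S*A_sun + Q_int = 0.288*1361*6.59 + 133.8 = 2716.8691 W
Denominator = eps*sigma*A_rad = 0.603*5.67e-8*7.84 = 2.6805038e-07 W/K^4
T^4 = 1.0135666e+10 K^4
T = 317.2949 K = 44.1449 C

44.1449 degrees Celsius


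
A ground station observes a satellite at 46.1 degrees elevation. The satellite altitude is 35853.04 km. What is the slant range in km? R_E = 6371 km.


h = 35853.04 km, el = 46.1 deg
d = -R_E*sin(el) + sqrt((R_E*sin(el))^2 + 2*R_E*h + h^2)
d = -6371.0000*sin(0.8045968) + sqrt((6371.0000*0.7205511)^2 + 2*6371.0000*35853.04 + 35853.04^2)
d = 37401.6754 km

37401.6754 km


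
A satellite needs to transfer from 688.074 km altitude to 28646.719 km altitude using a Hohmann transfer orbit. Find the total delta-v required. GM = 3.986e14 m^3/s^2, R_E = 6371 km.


r1 = 7059.0740 km = 7.059074e+06 m
r2 = 35017.7190 km = 3.5017719e+07 m
dv1 = sqrt(mu/r1)*(sqrt(2*r2/(r1+r2)) - 1) = 2180.2475 m/s
dv2 = sqrt(mu/r2)*(1 - sqrt(2*r1/(r1+r2))) = 1419.5372 m/s
total dv = |dv1| + |dv2| = 2180.2475 + 1419.5372 = 3599.7847 m/s = 3.5998 km/s

3.5998 km/s


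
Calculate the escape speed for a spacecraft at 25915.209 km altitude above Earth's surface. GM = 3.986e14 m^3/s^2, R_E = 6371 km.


r = 6371.0 + 25915.209 = 32286.2090 km = 3.2286209e+07 m
v_esc = sqrt(2*mu/r) = sqrt(2*3.986e14 / 3.2286209e+07)
v_esc = 4969.0700 m/s = 4.9691 km/s

4.9691 km/s


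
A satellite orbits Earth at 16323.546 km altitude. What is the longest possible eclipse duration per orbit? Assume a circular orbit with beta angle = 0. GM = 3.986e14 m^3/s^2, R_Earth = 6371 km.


r = 22694.5460 km
T = 567.0772 min
Eclipse fraction = arcsin(R_E/r)/pi = arcsin(6371.0000/22694.5460)/pi
= arcsin(0.2807282)/pi = 0.09057596
Eclipse duration = 0.09057596 * 567.0772 = 51.3636 min

51.3636 minutes


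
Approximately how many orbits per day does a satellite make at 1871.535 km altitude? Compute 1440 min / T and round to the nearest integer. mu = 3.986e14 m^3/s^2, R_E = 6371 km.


r = 8.242535e+06 m
T = 2*pi*sqrt(r^3/mu) = 7447.3613 s = 124.1227 min
revs/day = 1440 / 124.1227 = 11.6014
Rounded: 12 revolutions per day

12 revolutions per day


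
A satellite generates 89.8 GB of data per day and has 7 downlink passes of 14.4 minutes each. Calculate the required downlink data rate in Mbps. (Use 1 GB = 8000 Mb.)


total contact time = 7 * 14.4 * 60 = 6048.0000 s
data = 89.8 GB = 718400.0000 Mb
rate = 718400.0000 / 6048.0000 = 118.7831 Mbps

118.7831 Mbps


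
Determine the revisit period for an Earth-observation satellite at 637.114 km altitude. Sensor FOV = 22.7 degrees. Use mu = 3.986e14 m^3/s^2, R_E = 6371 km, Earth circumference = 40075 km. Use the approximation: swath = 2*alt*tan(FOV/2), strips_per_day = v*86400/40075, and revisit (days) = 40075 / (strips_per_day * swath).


swath = 2*637.114*tan(0.1980949) = 255.7725 km
v = sqrt(mu/r) = 7541.6794 m/s = 7.5417 km/s
strips/day = v*86400/40075 = 7.5417*86400/40075 = 16.2595
coverage/day = strips * swath = 16.2595 * 255.7725 = 4158.7427 km
revisit = 40075 / 4158.7427 = 9.6363 days

9.6363 days


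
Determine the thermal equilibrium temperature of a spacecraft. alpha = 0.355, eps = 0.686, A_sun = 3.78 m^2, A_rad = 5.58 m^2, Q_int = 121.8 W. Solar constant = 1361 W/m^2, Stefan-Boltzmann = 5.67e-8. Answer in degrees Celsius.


Numerator = alpha*S*A_sun + Q_int = 0.355*1361*3.78 + 121.8 = 1948.1259 W
Denominator = eps*sigma*A_rad = 0.686*5.67e-8*5.58 = 2.170408e-07 W/K^4
T^4 = 8.9758512e+09 K^4
T = 307.8002 K = 34.6502 C

34.6502 degrees Celsius


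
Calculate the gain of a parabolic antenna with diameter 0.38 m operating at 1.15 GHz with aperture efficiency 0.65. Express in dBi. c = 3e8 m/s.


lambda = c/f = 3e8 / 1.15e+09 = 0.2608696 m
G = eta*(pi*D/lambda)^2 = 0.65*(pi*0.38/0.2608696)^2
G = 13.6124 (linear)
G = 10*log10(13.6124) = 11.3393 dBi

11.3393 dBi


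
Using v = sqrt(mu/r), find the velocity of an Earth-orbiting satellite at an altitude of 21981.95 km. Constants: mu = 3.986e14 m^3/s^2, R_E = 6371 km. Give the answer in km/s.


r = R_E + alt = 6371.0 + 21981.95 = 28352.9500 km = 2.835295e+07 m
v = sqrt(mu/r) = sqrt(3.986e14 / 2.835295e+07) = 3749.4669 m/s = 3.7495 km/s

3.7495 km/s


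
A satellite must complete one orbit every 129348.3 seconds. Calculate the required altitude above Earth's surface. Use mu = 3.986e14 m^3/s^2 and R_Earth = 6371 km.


T = 129348.3 s
r = (mu*T^2/(4*pi^2))^(1/3) = (3.986e14 * 129348.3^2 / (4*pi^2))^(1/3)
r = 5.5279784e+07 m = 55279.7838 km
alt = r - R_E = 55279.7838 - 6371 = 48908.7838 km

48908.7838 km


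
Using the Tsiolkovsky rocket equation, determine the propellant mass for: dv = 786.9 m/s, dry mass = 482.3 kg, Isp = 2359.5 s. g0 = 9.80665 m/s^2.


ve = Isp * g0 = 2359.5 * 9.80665 = 23138.790675 m/s
mass ratio = exp(dv/ve) = exp(786.9/23138.790675) = 1.03459270
m_prop = m_dry * (mr - 1) = 482.3 * (1.03459270 - 1)
m_prop = 16.6841 kg

16.6841 kg


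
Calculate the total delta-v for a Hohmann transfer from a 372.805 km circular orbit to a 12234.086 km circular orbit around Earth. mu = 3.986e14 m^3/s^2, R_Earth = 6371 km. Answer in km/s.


r1 = 6743.8050 km = 6.743805e+06 m
r2 = 18605.0860 km = 1.8605086e+07 m
dv1 = sqrt(mu/r1)*(sqrt(2*r2/(r1+r2)) - 1) = 1626.6216 m/s
dv2 = sqrt(mu/r2)*(1 - sqrt(2*r1/(r1+r2))) = 1252.3352 m/s
total dv = |dv1| + |dv2| = 1626.6216 + 1252.3352 = 2878.9568 m/s = 2.8790 km/s

2.8790 km/s


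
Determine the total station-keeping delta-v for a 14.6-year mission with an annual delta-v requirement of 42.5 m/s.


dV = rate * years = 42.5 * 14.6
dV = 620.5000 m/s

620.5000 m/s


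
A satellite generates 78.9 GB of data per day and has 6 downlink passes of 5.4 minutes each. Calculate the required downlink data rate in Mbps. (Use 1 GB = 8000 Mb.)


total contact time = 6 * 5.4 * 60 = 1944.0000 s
data = 78.9 GB = 631200.0000 Mb
rate = 631200.0000 / 1944.0000 = 324.6914 Mbps

324.6914 Mbps


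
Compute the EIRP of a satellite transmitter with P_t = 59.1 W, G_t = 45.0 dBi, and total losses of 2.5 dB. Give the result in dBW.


Pt = 59.1 W = 17.7159 dBW
EIRP = Pt_dBW + Gt - losses = 17.7159 + 45.0 - 2.5 = 60.2159 dBW

60.2159 dBW


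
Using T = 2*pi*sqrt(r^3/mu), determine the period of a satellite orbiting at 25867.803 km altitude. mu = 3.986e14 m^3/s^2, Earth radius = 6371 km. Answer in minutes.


r = 32238.8030 km = 3.2238803e+07 m
T = 2*pi*sqrt(r^3/mu) = 2*pi*sqrt(3.3507091e+22 / 3.986e14)
T = 57607.5737 s = 960.1262 min

960.1262 minutes


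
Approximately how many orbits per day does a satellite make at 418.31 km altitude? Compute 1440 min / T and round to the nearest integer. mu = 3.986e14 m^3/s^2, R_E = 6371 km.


r = 6.78931e+06 m
T = 2*pi*sqrt(r^3/mu) = 5567.3648 s = 92.7894 min
revs/day = 1440 / 92.7894 = 15.5190
Rounded: 16 revolutions per day

16 revolutions per day


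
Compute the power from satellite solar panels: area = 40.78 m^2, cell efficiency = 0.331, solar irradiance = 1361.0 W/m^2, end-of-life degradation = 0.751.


P = area * eta * S * degradation
P = 40.78 * 0.331 * 1361.0 * 0.751
P = 13796.6383 W

13796.6383 W


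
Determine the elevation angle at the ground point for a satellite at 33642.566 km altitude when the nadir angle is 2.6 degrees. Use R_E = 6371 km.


r = R_E + alt = 40013.5660 km
Law of sines in the satellite / Earth-center / ground-point triangle:
  sin(nadir)/R_E = sin(90 + el)/r  =>  cos(el) = (r/R_E)*sin(nadir)
cos(el) = (40013.5660 / 6371.0000) * sin(2.6 deg) = 0.2849058
el = arccos(0.2849058) = 73.4468 deg
(Earth-central angle = 90 - nadir - el = 13.9532 deg)

73.4468 degrees


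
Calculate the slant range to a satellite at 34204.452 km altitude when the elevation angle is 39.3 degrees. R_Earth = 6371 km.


h = 34204.452 km, el = 39.3 deg
d = -R_E*sin(el) + sqrt((R_E*sin(el))^2 + 2*R_E*h + h^2)
d = -6371.0000*sin(0.6859144) + sqrt((6371.0000*0.6333809)^2 + 2*6371.0000*34204.452 + 34204.452^2)
d = 36239.5497 km

36239.5497 km


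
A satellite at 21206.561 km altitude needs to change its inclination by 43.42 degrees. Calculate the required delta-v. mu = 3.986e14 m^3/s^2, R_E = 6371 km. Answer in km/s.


r = 27577.5610 km = 2.7577561e+07 m
V = sqrt(mu/r) = 3801.8127 m/s
di = 43.42 deg = 0.757822 rad
dV = 2*V*sin(di/2) = 2*3801.8127*sin(0.378911)
dV = 2812.6488 m/s = 2.8126 km/s

2.8126 km/s


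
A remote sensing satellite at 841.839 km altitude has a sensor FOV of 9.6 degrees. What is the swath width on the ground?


FOV = 9.6 deg = 0.1675516 rad
swath = 2 * alt * tan(FOV/2) = 2 * 841.839 * tan(0.0837758)
swath = 2 * 841.839 * 0.08397235
swath = 141.3824 km

141.3824 km


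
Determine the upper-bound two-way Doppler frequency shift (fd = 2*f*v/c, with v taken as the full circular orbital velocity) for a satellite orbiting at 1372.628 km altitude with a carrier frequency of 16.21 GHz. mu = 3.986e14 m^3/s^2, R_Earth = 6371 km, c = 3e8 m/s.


r = 7.743628e+06 m
v = sqrt(mu/r) = 7174.5787 m/s (worst-case radial velocity)
f = 16.21 GHz = 1.621e+10 Hz
fd = 2*f*v/c = 2*1.621e+10*7174.5787/3.0e+08
fd = 775332.8094 Hz

775332.8094 Hz


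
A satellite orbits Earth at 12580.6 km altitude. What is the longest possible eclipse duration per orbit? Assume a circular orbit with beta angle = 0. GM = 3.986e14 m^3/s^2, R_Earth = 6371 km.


r = 18951.6000 km
T = 432.7417 min
Eclipse fraction = arcsin(R_E/r)/pi = arcsin(6371.0000/18951.6000)/pi
= arcsin(0.3361721)/pi = 0.1091324
Eclipse duration = 0.1091324 * 432.7417 = 47.2261 min

47.2261 minutes


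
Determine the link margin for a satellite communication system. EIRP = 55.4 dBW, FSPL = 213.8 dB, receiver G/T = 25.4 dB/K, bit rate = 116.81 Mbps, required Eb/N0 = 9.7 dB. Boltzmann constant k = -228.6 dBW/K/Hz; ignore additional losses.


C/N0 = EIRP - FSPL + G/T - k = 55.4 - 213.8 + 25.4 - (-228.6)
C/N0 = 95.6000 dB-Hz
R_b = 116.81 Mbps = 1.1681e+08 bps -> 10*log10(R_b) = 80.6748 dB-Hz
Eb/N0 = C/N0 - 10*log10(R_b) = 95.6000 - 80.6748 = 14.9252 dB
Margin = Eb/N0 - Eb/N0_req = 14.9252 - 9.7 = 5.2252 dB (link closes)

5.2252 dB


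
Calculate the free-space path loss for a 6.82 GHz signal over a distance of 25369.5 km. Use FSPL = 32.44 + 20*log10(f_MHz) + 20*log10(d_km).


f = 6.82 GHz = 6820.0000 MHz
d = 25369.5 km
FSPL = 32.44 + 20*log10(6820.0000) + 20*log10(25369.5)
FSPL = 32.44 + 76.6757 + 88.0862
FSPL = 197.2019 dB

197.2019 dB


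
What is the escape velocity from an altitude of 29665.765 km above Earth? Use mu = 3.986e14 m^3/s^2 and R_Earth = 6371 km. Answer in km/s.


r = 6371.0 + 29665.765 = 36036.7650 km = 3.6036765e+07 m
v_esc = sqrt(2*mu/r) = sqrt(2*3.986e14 / 3.6036765e+07)
v_esc = 4703.3873 m/s = 4.7034 km/s

4.7034 km/s


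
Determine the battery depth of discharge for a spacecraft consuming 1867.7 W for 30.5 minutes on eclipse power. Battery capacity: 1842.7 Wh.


E_used = P * t / 60 = 1867.7 * 30.5 / 60 = 949.4142 Wh
DOD = E_used / E_total * 100 = 949.4142 / 1842.7 * 100
DOD = 51.5230 %

51.5230 %


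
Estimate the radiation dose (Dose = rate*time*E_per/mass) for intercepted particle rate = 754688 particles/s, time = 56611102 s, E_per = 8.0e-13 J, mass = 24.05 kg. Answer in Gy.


Total energy deposited = rate * time * E_per
  = 754688 * 56611102 * 8.0e-13 = 34.1790 J
Dose = E_total / mass = 34.1790 / 24.05
Dose = 1.4212 Gy

1.4212 Gy


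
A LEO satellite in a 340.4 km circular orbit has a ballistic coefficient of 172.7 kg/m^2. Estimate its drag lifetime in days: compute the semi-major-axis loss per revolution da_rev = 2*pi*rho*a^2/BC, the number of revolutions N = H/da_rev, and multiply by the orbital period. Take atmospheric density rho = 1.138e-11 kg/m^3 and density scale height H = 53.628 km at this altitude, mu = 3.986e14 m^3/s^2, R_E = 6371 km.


a = R_E + alt = 6711.4000 km = 6.7114e+06 m
da_rev = 2*pi*rho*a^2/BC = 2*pi*1.138e-11*(6.7114e+06)^2/172.7 = 18.649021 m per revolution
N = H/da_rev = 53628.0000 m / 18.649021 m = 2875.6469 revolutions
P = 2*pi*sqrt(a^3/mu) = 5471.8087 s
lifetime = N*P = 2875.6469 * 5471.8087 = 1.573499e+07 s = 182.1179 days

182.1179 days


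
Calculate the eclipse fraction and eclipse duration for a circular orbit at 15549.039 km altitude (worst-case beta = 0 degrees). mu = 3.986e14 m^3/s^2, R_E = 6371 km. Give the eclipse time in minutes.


r = 21920.0390 km
T = 538.2970 min
Eclipse fraction = arcsin(R_E/r)/pi = arcsin(6371.0000/21920.0390)/pi
= arcsin(0.2906473)/pi = 0.09387062
Eclipse duration = 0.09387062 * 538.2970 = 50.5303 min

50.5303 minutes


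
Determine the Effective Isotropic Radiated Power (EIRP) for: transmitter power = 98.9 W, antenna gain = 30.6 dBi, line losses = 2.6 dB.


Pt = 98.9 W = 19.9520 dBW
EIRP = Pt_dBW + Gt - losses = 19.9520 + 30.6 - 2.6 = 47.9520 dBW

47.9520 dBW


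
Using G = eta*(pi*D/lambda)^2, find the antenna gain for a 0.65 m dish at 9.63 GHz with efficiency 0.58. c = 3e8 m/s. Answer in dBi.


lambda = c/f = 3e8 / 9.63e+09 = 0.03115265 m
G = eta*(pi*D/lambda)^2 = 0.58*(pi*0.65/0.03115265)^2
G = 2492.0946 (linear)
G = 10*log10(2492.0946) = 33.9656 dBi

33.9656 dBi


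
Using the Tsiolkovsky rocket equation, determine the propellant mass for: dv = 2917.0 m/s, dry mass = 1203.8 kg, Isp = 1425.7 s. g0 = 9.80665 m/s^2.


ve = Isp * g0 = 1425.7 * 9.80665 = 13981.340905 m/s
mass ratio = exp(dv/ve) = exp(2917.0/13981.340905) = 1.23199550
m_prop = m_dry * (mr - 1) = 1203.8 * (1.23199550 - 1)
m_prop = 279.2762 kg

279.2762 kg


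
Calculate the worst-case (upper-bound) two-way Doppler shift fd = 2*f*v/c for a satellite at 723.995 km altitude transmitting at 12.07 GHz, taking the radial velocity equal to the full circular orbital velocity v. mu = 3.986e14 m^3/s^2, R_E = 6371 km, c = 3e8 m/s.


r = 7.094995e+06 m
v = sqrt(mu/r) = 7495.3618 m/s (worst-case radial velocity)
f = 12.07 GHz = 1.207e+10 Hz
fd = 2*f*v/c = 2*1.207e+10*7495.3618/3.0e+08
fd = 603126.7785 Hz

603126.7785 Hz


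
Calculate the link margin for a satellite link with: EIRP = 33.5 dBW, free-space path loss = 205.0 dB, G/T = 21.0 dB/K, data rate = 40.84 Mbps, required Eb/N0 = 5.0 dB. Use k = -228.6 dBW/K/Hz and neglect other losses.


C/N0 = EIRP - FSPL + G/T - k = 33.5 - 205.0 + 21.0 - (-228.6)
C/N0 = 78.1000 dB-Hz
R_b = 40.84 Mbps = 4.084e+07 bps -> 10*log10(R_b) = 76.1109 dB-Hz
Eb/N0 = C/N0 - 10*log10(R_b) = 78.1000 - 76.1109 = 1.9891 dB
Margin = Eb/N0 - Eb/N0_req = 1.9891 - 5.0 = -3.0109 dB (negative margin: link does not close)

-3.0109 dB


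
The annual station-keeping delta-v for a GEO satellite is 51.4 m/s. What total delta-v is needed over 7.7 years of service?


dV = rate * years = 51.4 * 7.7
dV = 395.7800 m/s

395.7800 m/s


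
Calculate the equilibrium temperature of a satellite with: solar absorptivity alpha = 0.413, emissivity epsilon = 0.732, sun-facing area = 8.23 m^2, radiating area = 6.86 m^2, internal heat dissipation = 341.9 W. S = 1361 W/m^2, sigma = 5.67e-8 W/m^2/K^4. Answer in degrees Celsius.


Numerator = alpha*S*A_sun + Q_int = 0.413*1361*8.23 + 341.9 = 4967.9254 W
Denominator = eps*sigma*A_rad = 0.732*5.67e-8*6.86 = 2.8472018e-07 W/K^4
T^4 = 1.7448448e+10 K^4
T = 363.4454 K = 90.2954 C

90.2954 degrees Celsius


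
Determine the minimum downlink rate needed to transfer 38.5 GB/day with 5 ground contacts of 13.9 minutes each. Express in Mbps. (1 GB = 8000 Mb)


total contact time = 5 * 13.9 * 60 = 4170.0000 s
data = 38.5 GB = 308000.0000 Mb
rate = 308000.0000 / 4170.0000 = 73.8609 Mbps

73.8609 Mbps


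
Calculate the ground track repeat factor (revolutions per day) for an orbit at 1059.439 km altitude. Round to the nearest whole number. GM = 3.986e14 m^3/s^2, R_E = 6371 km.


r = 7.430439e+06 m
T = 2*pi*sqrt(r^3/mu) = 6374.3063 s = 106.2384 min
revs/day = 1440 / 106.2384 = 13.5544
Rounded: 14 revolutions per day

14 revolutions per day


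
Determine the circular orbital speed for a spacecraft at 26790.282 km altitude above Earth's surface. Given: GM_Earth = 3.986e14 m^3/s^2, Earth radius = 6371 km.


r = R_E + alt = 6371.0 + 26790.282 = 33161.2820 km = 3.3161282e+07 m
v = sqrt(mu/r) = sqrt(3.986e14 / 3.3161282e+07) = 3466.9932 m/s = 3.4670 km/s

3.4670 km/s


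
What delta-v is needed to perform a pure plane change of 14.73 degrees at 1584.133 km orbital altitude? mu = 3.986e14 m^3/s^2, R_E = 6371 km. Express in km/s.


r = 7955.1330 km = 7.955133e+06 m
V = sqrt(mu/r) = 7078.5601 m/s
di = 14.73 deg = 0.257087 rad
dV = 2*V*sin(di/2) = 2*7078.5601*sin(0.1285435)
dV = 1814.7983 m/s = 1.8148 km/s

1.8148 km/s


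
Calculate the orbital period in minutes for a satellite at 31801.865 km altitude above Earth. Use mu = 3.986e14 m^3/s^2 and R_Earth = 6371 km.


r = 38172.8650 km = 3.8172865e+07 m
T = 2*pi*sqrt(r^3/mu) = 2*pi*sqrt(5.5624263e+22 / 3.986e14)
T = 74223.8292 s = 1237.0638 min

1237.0638 minutes


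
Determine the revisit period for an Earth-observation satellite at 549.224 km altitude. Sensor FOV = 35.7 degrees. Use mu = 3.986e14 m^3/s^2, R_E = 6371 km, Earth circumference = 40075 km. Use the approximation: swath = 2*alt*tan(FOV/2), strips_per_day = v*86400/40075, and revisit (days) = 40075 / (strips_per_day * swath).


swath = 2*549.224*tan(0.3115413) = 353.7308 km
v = sqrt(mu/r) = 7589.4197 m/s = 7.5894 km/s
strips/day = v*86400/40075 = 7.5894*86400/40075 = 16.3625
coverage/day = strips * swath = 16.3625 * 353.7308 = 5787.9078 km
revisit = 40075 / 5787.9078 = 6.9239 days

6.9239 days


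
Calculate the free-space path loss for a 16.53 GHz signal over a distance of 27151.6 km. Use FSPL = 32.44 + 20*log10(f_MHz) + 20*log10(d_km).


f = 16.53 GHz = 16530.0000 MHz
d = 27151.6 km
FSPL = 32.44 + 20*log10(16530.0000) + 20*log10(27151.6)
FSPL = 32.44 + 84.3655 + 88.6759
FSPL = 205.4814 dB

205.4814 dB


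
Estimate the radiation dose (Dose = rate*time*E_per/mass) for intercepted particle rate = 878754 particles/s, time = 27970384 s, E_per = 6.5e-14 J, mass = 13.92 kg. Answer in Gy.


Total energy deposited = rate * time * E_per
  = 878754 * 27970384 * 6.5e-14 = 1.5976 J
Dose = E_total / mass = 1.5976 / 13.92
Dose = 0.114773 Gy

0.1148 Gy


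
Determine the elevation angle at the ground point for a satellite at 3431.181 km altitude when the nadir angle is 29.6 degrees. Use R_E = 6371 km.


r = R_E + alt = 9802.1810 km
Law of sines in the satellite / Earth-center / ground-point triangle:
  sin(nadir)/R_E = sin(90 + el)/r  =>  cos(el) = (r/R_E)*sin(nadir)
cos(el) = (9802.1810 / 6371.0000) * sin(29.6 deg) = 0.7599604
el = arccos(0.7599604) = 40.5393 deg
(Earth-central angle = 90 - nadir - el = 19.8607 deg)

40.5393 degrees


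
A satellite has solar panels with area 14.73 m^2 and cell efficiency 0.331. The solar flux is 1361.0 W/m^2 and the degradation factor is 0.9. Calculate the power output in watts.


P = area * eta * S * degradation
P = 14.73 * 0.331 * 1361.0 * 0.9
P = 5972.1592 W

5972.1592 W


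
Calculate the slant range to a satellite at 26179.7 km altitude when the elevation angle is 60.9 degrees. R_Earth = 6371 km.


h = 26179.7 km, el = 60.9 deg
d = -R_E*sin(el) + sqrt((R_E*sin(el))^2 + 2*R_E*h + h^2)
d = -6371.0000*sin(1.0629) + sqrt((6371.0000*0.8737722)^2 + 2*6371.0000*26179.7 + 26179.7^2)
d = 26836.0940 km

26836.0940 km


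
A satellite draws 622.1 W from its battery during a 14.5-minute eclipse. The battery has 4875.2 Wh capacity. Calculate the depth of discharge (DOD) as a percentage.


E_used = P * t / 60 = 622.1 * 14.5 / 60 = 150.3408 Wh
DOD = E_used / E_total * 100 = 150.3408 / 4875.2 * 100
DOD = 3.0838 %

3.0838 %


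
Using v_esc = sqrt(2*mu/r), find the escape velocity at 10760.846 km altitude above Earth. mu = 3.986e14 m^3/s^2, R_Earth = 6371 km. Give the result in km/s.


r = 6371.0 + 10760.846 = 17131.8460 km = 1.7131846e+07 m
v_esc = sqrt(2*mu/r) = sqrt(2*3.986e14 / 1.7131846e+07)
v_esc = 6821.5264 m/s = 6.8215 km/s

6.8215 km/s


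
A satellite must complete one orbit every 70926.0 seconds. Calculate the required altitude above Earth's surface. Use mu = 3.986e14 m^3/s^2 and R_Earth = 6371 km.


T = 70926.0 s
r = (mu*T^2/(4*pi^2))^(1/3) = (3.986e14 * 70926.0^2 / (4*pi^2))^(1/3)
r = 3.703362e+07 m = 37033.6199 km
alt = r - R_E = 37033.6199 - 6371 = 30662.6199 km

30662.6199 km


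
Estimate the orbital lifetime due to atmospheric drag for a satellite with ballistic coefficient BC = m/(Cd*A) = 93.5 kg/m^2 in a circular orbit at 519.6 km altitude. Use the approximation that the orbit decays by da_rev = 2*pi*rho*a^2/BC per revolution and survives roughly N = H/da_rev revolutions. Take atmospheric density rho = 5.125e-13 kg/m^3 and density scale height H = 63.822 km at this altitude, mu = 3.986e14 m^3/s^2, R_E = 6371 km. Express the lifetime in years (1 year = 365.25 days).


a = R_E + alt = 6890.6000 km = 6.8906e+06 m
da_rev = 2*pi*rho*a^2/BC = 2*pi*5.125e-13*(6.8906e+06)^2/93.5 = 1.635220 m per revolution
N = H/da_rev = 63822.0000 m / 1.635220 m = 39029.6092 revolutions
P = 2*pi*sqrt(a^3/mu) = 5692.4180 s
lifetime = N*P = 39029.6092 * 5692.4180 = 2.2217285e+08 s = 2571.4450 days
years = 2571.4450 / 365.25 = 7.0402 years

7.0402 years


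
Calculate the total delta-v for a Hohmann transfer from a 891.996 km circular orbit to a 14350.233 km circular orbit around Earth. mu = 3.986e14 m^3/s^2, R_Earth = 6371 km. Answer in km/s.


r1 = 7262.9960 km = 7.262996e+06 m
r2 = 20721.2330 km = 2.0721233e+07 m
dv1 = sqrt(mu/r1)*(sqrt(2*r2/(r1+r2)) - 1) = 1607.0645 m/s
dv2 = sqrt(mu/r2)*(1 - sqrt(2*r1/(r1+r2))) = 1225.9943 m/s
total dv = |dv1| + |dv2| = 1607.0645 + 1225.9943 = 2833.0587 m/s = 2.8331 km/s

2.8331 km/s


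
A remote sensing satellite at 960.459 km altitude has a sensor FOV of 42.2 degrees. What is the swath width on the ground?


FOV = 42.2 deg = 0.7365289 rad
swath = 2 * alt * tan(FOV/2) = 2 * 960.459 * tan(0.3682645)
swath = 2 * 960.459 * 0.3858679
swath = 741.2206 km

741.2206 km


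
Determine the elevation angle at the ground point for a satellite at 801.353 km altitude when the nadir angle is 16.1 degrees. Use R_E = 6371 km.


r = R_E + alt = 7172.3530 km
Law of sines in the satellite / Earth-center / ground-point triangle:
  sin(nadir)/R_E = sin(90 + el)/r  =>  cos(el) = (r/R_E)*sin(nadir)
cos(el) = (7172.3530 / 6371.0000) * sin(16.1 deg) = 0.3121957
el = arccos(0.3121957) = 71.8084 deg
(Earth-central angle = 90 - nadir - el = 2.0916 deg)

71.8084 degrees


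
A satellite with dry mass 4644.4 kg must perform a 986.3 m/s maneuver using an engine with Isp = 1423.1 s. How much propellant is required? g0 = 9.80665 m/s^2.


ve = Isp * g0 = 1423.1 * 9.80665 = 13955.843615 m/s
mass ratio = exp(dv/ve) = exp(986.3/13955.843615) = 1.07323012
m_prop = m_dry * (mr - 1) = 4644.4 * (1.07323012 - 1)
m_prop = 340.1100 kg

340.1100 kg


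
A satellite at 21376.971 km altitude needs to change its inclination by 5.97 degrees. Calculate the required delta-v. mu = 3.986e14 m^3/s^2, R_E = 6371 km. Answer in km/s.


r = 27747.9710 km = 2.7747971e+07 m
V = sqrt(mu/r) = 3790.1206 m/s
di = 5.97 deg = 0.1041962 rad
dV = 2*V*sin(di/2) = 2*3790.1206*sin(0.05209808)
dV = 394.7374 m/s = 0.3947374 km/s

0.3947 km/s


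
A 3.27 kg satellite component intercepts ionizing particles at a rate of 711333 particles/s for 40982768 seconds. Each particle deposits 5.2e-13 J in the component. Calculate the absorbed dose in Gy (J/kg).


Total energy deposited = rate * time * E_per
  = 711333 * 40982768 * 5.2e-13 = 15.1592 J
Dose = E_total / mass = 15.1592 / 3.27
Dose = 4.6359 Gy

4.6359 Gy


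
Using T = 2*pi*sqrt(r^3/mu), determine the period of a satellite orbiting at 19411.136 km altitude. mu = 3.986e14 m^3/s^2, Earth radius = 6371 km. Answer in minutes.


r = 25782.1360 km = 2.5782136e+07 m
T = 2*pi*sqrt(r^3/mu) = 2*pi*sqrt(1.7137864e+22 / 3.986e14)
T = 41199.2740 s = 686.6546 min

686.6546 minutes


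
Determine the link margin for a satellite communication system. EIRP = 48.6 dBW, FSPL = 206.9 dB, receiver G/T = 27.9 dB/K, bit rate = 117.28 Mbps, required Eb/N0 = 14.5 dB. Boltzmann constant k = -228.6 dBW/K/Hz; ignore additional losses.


C/N0 = EIRP - FSPL + G/T - k = 48.6 - 206.9 + 27.9 - (-228.6)
C/N0 = 98.2000 dB-Hz
R_b = 117.28 Mbps = 1.1728e+08 bps -> 10*log10(R_b) = 80.6922 dB-Hz
Eb/N0 = C/N0 - 10*log10(R_b) = 98.2000 - 80.6922 = 17.5078 dB
Margin = Eb/N0 - Eb/N0_req = 17.5078 - 14.5 = 3.0078 dB (link closes)

3.0078 dB


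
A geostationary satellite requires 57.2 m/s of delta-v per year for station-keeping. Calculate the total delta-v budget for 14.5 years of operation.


dV = rate * years = 57.2 * 14.5
dV = 829.4000 m/s

829.4000 m/s


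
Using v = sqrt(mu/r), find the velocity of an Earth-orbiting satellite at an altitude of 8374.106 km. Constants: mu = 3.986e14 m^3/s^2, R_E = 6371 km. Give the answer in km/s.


r = R_E + alt = 6371.0 + 8374.106 = 14745.1060 km = 1.4745106e+07 m
v = sqrt(mu/r) = sqrt(3.986e14 / 1.4745106e+07) = 5199.2979 m/s = 5.1993 km/s

5.1993 km/s


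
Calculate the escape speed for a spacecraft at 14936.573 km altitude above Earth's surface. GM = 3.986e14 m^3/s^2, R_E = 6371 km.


r = 6371.0 + 14936.573 = 21307.5730 km = 2.1307573e+07 m
v_esc = sqrt(2*mu/r) = sqrt(2*3.986e14 / 2.1307573e+07)
v_esc = 6116.6926 m/s = 6.1167 km/s

6.1167 km/s


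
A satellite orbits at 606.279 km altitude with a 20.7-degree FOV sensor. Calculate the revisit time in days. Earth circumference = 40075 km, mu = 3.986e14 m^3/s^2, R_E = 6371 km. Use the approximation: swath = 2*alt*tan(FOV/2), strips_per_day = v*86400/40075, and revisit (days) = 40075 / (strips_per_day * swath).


swath = 2*606.279*tan(0.1806416) = 221.4524 km
v = sqrt(mu/r) = 7558.3257 m/s = 7.5583 km/s
strips/day = v*86400/40075 = 7.5583*86400/40075 = 16.2954
coverage/day = strips * swath = 16.2954 * 221.4524 = 3608.6622 km
revisit = 40075 / 3608.6622 = 11.1052 days

11.1052 days


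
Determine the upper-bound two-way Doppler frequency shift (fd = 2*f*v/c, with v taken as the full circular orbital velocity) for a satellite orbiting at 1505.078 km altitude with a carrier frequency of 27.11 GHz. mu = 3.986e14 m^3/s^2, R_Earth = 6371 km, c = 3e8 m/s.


r = 7.876078e+06 m
v = sqrt(mu/r) = 7113.9964 m/s (worst-case radial velocity)
f = 27.11 GHz = 2.711e+10 Hz
fd = 2*f*v/c = 2*2.711e+10*7113.9964/3.0e+08
fd = 1.2857363e+06 Hz

1.2857e+06 Hz


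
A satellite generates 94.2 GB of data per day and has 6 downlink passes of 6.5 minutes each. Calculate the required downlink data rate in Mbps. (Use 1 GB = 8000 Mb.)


total contact time = 6 * 6.5 * 60 = 2340.0000 s
data = 94.2 GB = 753600.0000 Mb
rate = 753600.0000 / 2340.0000 = 322.0513 Mbps

322.0513 Mbps


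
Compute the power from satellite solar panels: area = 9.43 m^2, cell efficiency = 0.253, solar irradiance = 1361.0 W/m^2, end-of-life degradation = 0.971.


P = area * eta * S * degradation
P = 9.43 * 0.253 * 1361.0 * 0.971
P = 3152.8954 W

3152.8954 W
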